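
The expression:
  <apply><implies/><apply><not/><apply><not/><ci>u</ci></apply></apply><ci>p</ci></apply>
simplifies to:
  <apply><or/><ci>p</ci><apply><not/><ci>u</ci></apply></apply>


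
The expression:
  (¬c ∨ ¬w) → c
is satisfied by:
  {c: True}


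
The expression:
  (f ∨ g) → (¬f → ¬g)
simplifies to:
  f ∨ ¬g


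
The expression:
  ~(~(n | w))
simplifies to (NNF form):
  n | w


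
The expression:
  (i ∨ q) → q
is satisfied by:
  {q: True, i: False}
  {i: False, q: False}
  {i: True, q: True}


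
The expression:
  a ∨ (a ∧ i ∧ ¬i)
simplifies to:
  a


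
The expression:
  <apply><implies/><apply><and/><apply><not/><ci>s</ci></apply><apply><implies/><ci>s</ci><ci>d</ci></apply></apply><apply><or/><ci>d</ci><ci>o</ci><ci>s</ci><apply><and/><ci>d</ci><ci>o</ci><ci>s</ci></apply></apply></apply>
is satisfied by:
  {d: True, o: True, s: True}
  {d: True, o: True, s: False}
  {d: True, s: True, o: False}
  {d: True, s: False, o: False}
  {o: True, s: True, d: False}
  {o: True, s: False, d: False}
  {s: True, o: False, d: False}


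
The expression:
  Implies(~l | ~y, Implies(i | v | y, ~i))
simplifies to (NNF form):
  ~i | (l & y)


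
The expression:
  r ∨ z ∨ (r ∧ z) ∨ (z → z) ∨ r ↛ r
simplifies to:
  True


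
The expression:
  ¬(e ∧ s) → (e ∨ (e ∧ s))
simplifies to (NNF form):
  e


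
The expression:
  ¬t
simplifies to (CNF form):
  ¬t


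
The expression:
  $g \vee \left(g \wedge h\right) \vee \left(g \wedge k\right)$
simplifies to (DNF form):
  $g$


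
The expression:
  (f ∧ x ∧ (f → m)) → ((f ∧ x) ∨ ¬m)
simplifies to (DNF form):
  True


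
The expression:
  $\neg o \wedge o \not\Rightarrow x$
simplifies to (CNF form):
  $\text{False}$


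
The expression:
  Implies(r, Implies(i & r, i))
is always true.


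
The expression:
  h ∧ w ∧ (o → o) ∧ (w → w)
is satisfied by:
  {h: True, w: True}


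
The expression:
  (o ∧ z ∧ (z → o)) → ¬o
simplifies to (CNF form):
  ¬o ∨ ¬z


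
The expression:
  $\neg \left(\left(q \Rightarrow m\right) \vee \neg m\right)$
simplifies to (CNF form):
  $\text{False}$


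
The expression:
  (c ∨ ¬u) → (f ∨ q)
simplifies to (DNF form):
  f ∨ q ∨ (u ∧ ¬c)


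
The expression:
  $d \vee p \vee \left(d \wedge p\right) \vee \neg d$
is always true.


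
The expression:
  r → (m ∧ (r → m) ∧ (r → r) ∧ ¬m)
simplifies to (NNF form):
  ¬r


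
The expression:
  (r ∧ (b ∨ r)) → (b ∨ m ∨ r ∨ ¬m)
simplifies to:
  True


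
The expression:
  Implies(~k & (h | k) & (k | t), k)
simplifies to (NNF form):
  k | ~h | ~t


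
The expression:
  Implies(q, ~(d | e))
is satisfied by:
  {e: False, q: False, d: False}
  {d: True, e: False, q: False}
  {e: True, d: False, q: False}
  {d: True, e: True, q: False}
  {q: True, d: False, e: False}


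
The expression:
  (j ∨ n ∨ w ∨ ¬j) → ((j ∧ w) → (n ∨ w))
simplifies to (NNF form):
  True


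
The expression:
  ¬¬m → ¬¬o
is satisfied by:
  {o: True, m: False}
  {m: False, o: False}
  {m: True, o: True}


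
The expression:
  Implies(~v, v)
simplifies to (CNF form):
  v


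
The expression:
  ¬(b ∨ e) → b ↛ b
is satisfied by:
  {b: True, e: True}
  {b: True, e: False}
  {e: True, b: False}


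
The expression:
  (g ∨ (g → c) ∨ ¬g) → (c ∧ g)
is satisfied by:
  {c: True, g: True}


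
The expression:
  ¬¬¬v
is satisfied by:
  {v: False}


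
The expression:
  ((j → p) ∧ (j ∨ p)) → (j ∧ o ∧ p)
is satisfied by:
  {o: True, j: True, p: False}
  {o: True, j: False, p: False}
  {j: True, o: False, p: False}
  {o: False, j: False, p: False}
  {o: True, p: True, j: True}


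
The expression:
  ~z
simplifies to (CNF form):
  ~z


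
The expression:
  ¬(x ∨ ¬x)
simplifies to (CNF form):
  False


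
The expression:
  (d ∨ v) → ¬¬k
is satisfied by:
  {k: True, v: False, d: False}
  {d: True, k: True, v: False}
  {k: True, v: True, d: False}
  {d: True, k: True, v: True}
  {d: False, v: False, k: False}


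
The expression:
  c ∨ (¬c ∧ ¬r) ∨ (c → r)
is always true.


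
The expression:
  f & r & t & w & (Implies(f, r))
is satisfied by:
  {t: True, w: True, r: True, f: True}


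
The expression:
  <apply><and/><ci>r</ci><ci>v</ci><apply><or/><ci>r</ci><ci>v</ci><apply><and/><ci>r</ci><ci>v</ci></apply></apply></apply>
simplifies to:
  <apply><and/><ci>r</ci><ci>v</ci></apply>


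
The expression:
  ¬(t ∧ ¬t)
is always true.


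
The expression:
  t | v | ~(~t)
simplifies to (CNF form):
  t | v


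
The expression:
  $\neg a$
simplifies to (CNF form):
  $\neg a$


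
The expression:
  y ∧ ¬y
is never true.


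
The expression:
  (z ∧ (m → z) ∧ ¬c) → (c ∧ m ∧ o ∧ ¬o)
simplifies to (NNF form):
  c ∨ ¬z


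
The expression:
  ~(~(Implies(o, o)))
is always true.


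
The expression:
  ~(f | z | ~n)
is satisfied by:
  {n: True, z: False, f: False}


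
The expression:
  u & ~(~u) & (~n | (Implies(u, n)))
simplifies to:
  u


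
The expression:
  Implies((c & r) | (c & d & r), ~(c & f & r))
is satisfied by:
  {c: False, r: False, f: False}
  {f: True, c: False, r: False}
  {r: True, c: False, f: False}
  {f: True, r: True, c: False}
  {c: True, f: False, r: False}
  {f: True, c: True, r: False}
  {r: True, c: True, f: False}


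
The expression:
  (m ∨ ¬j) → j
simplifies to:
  j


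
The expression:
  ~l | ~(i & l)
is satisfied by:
  {l: False, i: False}
  {i: True, l: False}
  {l: True, i: False}


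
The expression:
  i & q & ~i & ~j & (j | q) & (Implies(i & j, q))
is never true.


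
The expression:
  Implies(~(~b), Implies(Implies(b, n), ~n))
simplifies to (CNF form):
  ~b | ~n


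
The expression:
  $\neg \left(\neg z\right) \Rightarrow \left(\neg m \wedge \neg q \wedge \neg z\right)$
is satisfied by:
  {z: False}


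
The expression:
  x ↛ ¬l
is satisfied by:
  {x: True, l: True}


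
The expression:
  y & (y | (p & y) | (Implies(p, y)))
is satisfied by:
  {y: True}


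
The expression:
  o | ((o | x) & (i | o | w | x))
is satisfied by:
  {x: True, o: True}
  {x: True, o: False}
  {o: True, x: False}


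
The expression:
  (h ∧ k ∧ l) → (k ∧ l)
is always true.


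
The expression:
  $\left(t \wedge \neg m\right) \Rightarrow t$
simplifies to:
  $\text{True}$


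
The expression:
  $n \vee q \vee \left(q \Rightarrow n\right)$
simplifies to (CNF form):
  $\text{True}$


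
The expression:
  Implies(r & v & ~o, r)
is always true.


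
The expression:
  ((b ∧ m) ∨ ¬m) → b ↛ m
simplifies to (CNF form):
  (b ∨ m) ∧ (b ∨ ¬b) ∧ (m ∨ ¬m) ∧ (¬b ∨ ¬m)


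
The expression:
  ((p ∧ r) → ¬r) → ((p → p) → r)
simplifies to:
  r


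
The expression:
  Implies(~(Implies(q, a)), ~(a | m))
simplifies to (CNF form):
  a | ~m | ~q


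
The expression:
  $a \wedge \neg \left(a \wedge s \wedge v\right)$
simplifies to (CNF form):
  $a \wedge \left(\neg s \vee \neg v\right)$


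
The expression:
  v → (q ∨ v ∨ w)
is always true.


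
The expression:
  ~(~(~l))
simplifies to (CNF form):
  ~l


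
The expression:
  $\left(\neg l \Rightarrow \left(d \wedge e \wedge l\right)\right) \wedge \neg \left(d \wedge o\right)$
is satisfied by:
  {l: True, o: False, d: False}
  {d: True, l: True, o: False}
  {o: True, l: True, d: False}


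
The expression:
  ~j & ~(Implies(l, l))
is never true.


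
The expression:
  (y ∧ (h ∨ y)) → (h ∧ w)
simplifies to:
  (h ∧ w) ∨ ¬y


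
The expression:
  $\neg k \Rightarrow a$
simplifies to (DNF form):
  $a \vee k$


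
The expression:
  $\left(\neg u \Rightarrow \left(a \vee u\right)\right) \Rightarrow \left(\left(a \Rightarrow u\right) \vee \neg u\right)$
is always true.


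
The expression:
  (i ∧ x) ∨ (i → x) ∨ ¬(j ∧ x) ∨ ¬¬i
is always true.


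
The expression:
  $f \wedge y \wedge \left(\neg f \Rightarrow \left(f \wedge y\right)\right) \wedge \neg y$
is never true.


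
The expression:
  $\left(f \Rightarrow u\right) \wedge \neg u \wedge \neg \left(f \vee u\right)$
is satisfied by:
  {u: False, f: False}


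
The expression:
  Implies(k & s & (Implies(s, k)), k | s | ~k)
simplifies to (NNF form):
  True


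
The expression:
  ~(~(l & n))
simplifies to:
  l & n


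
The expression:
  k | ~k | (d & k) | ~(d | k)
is always true.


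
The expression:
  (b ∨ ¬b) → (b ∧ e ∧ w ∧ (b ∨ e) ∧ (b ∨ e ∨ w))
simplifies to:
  b ∧ e ∧ w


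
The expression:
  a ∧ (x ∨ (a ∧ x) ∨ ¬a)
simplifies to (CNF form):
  a ∧ x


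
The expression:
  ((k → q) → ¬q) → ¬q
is always true.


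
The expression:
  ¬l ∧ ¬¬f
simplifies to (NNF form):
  f ∧ ¬l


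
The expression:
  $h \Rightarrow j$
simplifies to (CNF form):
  $j \vee \neg h$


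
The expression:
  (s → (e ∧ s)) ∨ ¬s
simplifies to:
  e ∨ ¬s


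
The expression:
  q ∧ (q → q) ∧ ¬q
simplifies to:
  False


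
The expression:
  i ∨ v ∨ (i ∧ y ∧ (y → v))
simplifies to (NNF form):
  i ∨ v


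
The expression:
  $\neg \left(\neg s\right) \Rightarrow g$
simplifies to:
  $g \vee \neg s$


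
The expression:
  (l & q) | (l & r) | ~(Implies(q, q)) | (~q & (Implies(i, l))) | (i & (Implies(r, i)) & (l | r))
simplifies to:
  l | (i & r) | (~i & ~q)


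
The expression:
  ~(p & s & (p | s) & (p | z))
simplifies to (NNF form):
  ~p | ~s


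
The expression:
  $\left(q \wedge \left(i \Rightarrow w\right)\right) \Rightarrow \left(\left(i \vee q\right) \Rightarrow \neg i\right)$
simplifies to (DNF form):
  $\neg i \vee \neg q \vee \neg w$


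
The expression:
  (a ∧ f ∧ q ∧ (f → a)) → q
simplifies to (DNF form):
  True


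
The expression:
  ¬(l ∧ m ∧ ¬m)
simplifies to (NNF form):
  True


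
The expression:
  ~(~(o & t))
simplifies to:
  o & t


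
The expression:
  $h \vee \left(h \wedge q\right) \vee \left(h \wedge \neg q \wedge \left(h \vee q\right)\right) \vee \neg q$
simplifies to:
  $h \vee \neg q$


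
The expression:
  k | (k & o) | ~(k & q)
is always true.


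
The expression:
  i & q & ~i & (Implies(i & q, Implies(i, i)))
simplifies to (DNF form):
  False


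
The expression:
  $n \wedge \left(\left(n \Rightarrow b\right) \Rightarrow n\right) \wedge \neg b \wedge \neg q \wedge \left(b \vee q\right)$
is never true.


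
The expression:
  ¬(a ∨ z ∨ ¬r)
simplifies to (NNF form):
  r ∧ ¬a ∧ ¬z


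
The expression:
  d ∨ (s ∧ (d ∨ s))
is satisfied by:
  {d: True, s: True}
  {d: True, s: False}
  {s: True, d: False}


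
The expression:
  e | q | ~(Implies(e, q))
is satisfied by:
  {q: True, e: True}
  {q: True, e: False}
  {e: True, q: False}


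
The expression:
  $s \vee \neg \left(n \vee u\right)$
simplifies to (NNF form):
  $s \vee \left(\neg n \wedge \neg u\right)$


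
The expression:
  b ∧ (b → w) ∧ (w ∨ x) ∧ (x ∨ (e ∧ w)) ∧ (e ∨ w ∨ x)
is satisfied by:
  {x: True, e: True, w: True, b: True}
  {x: True, w: True, b: True, e: False}
  {e: True, w: True, b: True, x: False}


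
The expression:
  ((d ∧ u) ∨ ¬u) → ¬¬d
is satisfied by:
  {d: True, u: True}
  {d: True, u: False}
  {u: True, d: False}


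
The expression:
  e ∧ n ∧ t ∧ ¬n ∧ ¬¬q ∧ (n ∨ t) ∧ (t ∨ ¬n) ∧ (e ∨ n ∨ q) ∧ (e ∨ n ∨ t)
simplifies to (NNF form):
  False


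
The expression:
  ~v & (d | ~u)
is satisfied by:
  {d: True, u: False, v: False}
  {u: False, v: False, d: False}
  {d: True, u: True, v: False}


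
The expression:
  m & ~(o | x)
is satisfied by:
  {m: True, x: False, o: False}


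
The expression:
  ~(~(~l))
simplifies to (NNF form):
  ~l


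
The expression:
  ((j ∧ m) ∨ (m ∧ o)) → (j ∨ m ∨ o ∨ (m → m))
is always true.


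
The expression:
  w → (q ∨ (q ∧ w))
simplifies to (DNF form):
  q ∨ ¬w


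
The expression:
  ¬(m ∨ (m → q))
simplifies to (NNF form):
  False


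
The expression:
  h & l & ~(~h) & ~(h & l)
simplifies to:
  False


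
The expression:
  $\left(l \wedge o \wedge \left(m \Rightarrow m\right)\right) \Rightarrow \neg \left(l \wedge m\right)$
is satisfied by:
  {l: False, m: False, o: False}
  {o: True, l: False, m: False}
  {m: True, l: False, o: False}
  {o: True, m: True, l: False}
  {l: True, o: False, m: False}
  {o: True, l: True, m: False}
  {m: True, l: True, o: False}


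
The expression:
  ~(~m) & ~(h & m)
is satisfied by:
  {m: True, h: False}


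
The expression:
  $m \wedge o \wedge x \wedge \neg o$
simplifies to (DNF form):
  $\text{False}$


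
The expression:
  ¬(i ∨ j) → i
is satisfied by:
  {i: True, j: True}
  {i: True, j: False}
  {j: True, i: False}


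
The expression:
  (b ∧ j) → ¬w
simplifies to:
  ¬b ∨ ¬j ∨ ¬w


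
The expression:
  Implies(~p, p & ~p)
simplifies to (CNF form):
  p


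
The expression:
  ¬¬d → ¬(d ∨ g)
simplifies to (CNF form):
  ¬d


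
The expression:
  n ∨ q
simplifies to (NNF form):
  n ∨ q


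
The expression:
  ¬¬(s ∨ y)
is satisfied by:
  {y: True, s: True}
  {y: True, s: False}
  {s: True, y: False}


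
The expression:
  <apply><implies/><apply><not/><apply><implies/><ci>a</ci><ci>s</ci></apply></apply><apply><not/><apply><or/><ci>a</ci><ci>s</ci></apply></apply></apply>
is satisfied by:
  {s: True, a: False}
  {a: False, s: False}
  {a: True, s: True}


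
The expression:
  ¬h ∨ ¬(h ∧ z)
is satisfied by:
  {h: False, z: False}
  {z: True, h: False}
  {h: True, z: False}


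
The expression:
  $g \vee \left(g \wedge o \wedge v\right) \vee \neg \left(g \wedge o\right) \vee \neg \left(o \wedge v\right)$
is always true.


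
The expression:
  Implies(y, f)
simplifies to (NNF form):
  f | ~y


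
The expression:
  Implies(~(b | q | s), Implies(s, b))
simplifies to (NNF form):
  True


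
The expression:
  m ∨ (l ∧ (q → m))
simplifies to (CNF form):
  (l ∨ m) ∧ (m ∨ ¬q)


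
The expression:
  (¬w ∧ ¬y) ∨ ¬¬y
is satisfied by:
  {y: True, w: False}
  {w: False, y: False}
  {w: True, y: True}


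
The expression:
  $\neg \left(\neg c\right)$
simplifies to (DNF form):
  $c$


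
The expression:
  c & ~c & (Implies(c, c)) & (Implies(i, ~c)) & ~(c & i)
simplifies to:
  False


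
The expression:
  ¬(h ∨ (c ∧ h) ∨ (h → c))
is never true.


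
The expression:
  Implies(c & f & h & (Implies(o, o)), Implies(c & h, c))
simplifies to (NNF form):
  True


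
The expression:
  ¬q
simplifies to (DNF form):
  ¬q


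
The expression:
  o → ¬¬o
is always true.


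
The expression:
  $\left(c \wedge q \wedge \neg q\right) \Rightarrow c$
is always true.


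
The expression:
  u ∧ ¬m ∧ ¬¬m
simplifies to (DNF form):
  False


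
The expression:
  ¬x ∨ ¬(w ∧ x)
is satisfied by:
  {w: False, x: False}
  {x: True, w: False}
  {w: True, x: False}


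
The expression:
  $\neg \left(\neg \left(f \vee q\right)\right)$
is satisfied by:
  {q: True, f: True}
  {q: True, f: False}
  {f: True, q: False}


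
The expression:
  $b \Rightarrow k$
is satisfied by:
  {k: True, b: False}
  {b: False, k: False}
  {b: True, k: True}


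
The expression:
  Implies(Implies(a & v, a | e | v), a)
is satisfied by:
  {a: True}


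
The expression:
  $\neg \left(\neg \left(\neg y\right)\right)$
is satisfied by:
  {y: False}


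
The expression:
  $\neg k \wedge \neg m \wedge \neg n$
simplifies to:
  $\neg k \wedge \neg m \wedge \neg n$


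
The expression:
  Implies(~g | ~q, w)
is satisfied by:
  {q: True, w: True, g: True}
  {q: True, w: True, g: False}
  {w: True, g: True, q: False}
  {w: True, g: False, q: False}
  {q: True, g: True, w: False}


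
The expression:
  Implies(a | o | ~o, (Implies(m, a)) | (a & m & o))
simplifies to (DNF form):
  a | ~m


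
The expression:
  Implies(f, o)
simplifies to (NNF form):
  o | ~f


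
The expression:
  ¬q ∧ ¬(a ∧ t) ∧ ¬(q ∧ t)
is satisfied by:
  {q: False, t: False, a: False}
  {a: True, q: False, t: False}
  {t: True, q: False, a: False}


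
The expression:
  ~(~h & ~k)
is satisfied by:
  {k: True, h: True}
  {k: True, h: False}
  {h: True, k: False}


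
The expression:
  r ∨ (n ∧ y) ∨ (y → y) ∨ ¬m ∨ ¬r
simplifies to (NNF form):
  True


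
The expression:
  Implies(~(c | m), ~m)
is always true.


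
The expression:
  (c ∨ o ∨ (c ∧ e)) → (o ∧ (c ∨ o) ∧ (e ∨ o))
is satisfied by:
  {o: True, c: False}
  {c: False, o: False}
  {c: True, o: True}


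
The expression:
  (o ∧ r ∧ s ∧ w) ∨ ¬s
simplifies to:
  (o ∧ r ∧ w) ∨ ¬s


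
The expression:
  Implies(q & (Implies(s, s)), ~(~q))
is always true.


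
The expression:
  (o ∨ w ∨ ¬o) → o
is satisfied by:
  {o: True}


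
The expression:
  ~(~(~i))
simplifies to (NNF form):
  ~i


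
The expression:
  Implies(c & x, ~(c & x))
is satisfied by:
  {c: False, x: False}
  {x: True, c: False}
  {c: True, x: False}


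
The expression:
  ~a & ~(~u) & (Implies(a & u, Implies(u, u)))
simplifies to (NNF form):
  u & ~a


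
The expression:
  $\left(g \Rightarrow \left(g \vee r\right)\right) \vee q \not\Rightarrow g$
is always true.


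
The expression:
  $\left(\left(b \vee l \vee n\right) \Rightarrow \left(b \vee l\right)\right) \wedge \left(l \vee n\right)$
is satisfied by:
  {n: True, l: True, b: True}
  {n: True, l: True, b: False}
  {l: True, b: True, n: False}
  {l: True, b: False, n: False}
  {n: True, b: True, l: False}


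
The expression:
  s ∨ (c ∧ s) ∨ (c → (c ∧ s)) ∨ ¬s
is always true.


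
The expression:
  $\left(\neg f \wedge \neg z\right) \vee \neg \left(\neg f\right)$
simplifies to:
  $f \vee \neg z$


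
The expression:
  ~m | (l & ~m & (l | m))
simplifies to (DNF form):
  ~m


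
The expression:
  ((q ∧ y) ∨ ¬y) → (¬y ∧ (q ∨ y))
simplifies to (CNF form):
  (q ∨ y) ∧ (q ∨ ¬q) ∧ (y ∨ ¬y) ∧ (¬q ∨ ¬y)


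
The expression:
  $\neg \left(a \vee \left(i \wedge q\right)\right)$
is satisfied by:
  {q: False, a: False, i: False}
  {i: True, q: False, a: False}
  {q: True, i: False, a: False}


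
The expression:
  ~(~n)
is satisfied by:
  {n: True}


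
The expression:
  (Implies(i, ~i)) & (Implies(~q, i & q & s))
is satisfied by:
  {q: True, i: False}


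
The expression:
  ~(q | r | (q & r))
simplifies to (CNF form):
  ~q & ~r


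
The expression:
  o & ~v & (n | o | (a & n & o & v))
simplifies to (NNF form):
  o & ~v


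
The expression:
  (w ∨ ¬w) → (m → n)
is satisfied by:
  {n: True, m: False}
  {m: False, n: False}
  {m: True, n: True}


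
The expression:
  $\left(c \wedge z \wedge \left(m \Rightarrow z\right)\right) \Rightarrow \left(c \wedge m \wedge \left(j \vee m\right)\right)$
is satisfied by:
  {m: True, c: False, z: False}
  {c: False, z: False, m: False}
  {z: True, m: True, c: False}
  {z: True, c: False, m: False}
  {m: True, c: True, z: False}
  {c: True, m: False, z: False}
  {z: True, c: True, m: True}


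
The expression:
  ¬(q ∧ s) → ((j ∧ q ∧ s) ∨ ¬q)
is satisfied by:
  {s: True, q: False}
  {q: False, s: False}
  {q: True, s: True}


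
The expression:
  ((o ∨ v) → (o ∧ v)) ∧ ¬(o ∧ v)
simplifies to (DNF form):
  ¬o ∧ ¬v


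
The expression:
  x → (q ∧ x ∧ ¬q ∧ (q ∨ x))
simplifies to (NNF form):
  ¬x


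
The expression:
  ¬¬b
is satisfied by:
  {b: True}


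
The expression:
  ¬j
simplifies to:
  ¬j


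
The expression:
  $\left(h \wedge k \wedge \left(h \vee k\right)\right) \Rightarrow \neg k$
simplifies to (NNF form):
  $\neg h \vee \neg k$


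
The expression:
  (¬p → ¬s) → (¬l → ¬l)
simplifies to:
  True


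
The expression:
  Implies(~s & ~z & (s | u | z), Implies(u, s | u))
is always true.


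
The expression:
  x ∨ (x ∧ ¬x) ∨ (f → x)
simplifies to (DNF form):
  x ∨ ¬f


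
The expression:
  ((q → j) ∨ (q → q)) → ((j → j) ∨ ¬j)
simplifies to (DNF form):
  True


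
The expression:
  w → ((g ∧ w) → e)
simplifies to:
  e ∨ ¬g ∨ ¬w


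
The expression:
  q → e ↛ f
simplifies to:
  (e ∧ ¬f) ∨ ¬q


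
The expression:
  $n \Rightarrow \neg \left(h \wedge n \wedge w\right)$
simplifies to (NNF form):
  $\neg h \vee \neg n \vee \neg w$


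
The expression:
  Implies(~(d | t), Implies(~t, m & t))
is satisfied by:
  {d: True, t: True}
  {d: True, t: False}
  {t: True, d: False}


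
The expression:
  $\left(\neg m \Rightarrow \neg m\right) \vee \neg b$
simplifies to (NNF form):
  $\text{True}$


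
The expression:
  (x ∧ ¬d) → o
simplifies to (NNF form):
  d ∨ o ∨ ¬x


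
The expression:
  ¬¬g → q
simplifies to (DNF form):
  q ∨ ¬g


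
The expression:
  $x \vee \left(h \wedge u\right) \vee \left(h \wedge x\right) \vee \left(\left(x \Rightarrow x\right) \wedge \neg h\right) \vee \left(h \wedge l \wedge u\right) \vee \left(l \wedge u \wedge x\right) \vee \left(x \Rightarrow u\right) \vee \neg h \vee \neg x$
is always true.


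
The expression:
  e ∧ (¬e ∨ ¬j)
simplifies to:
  e ∧ ¬j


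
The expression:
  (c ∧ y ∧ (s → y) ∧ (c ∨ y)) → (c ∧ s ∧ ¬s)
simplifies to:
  ¬c ∨ ¬y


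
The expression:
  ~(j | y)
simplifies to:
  ~j & ~y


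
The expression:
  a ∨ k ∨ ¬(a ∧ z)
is always true.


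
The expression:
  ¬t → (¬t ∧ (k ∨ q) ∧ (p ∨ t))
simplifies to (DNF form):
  t ∨ (k ∧ p) ∨ (p ∧ q)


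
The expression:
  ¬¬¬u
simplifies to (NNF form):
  ¬u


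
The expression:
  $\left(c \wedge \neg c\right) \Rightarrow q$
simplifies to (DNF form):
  $\text{True}$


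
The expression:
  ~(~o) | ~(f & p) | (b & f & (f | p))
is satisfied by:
  {b: True, o: True, p: False, f: False}
  {b: True, p: False, o: False, f: False}
  {o: True, b: False, p: False, f: False}
  {b: False, p: False, o: False, f: False}
  {f: True, b: True, o: True, p: False}
  {f: True, b: True, p: False, o: False}
  {f: True, o: True, b: False, p: False}
  {f: True, b: False, p: False, o: False}
  {b: True, p: True, o: True, f: False}
  {b: True, p: True, f: False, o: False}
  {p: True, o: True, f: False, b: False}
  {p: True, f: False, o: False, b: False}
  {b: True, p: True, f: True, o: True}
  {b: True, p: True, f: True, o: False}
  {p: True, f: True, o: True, b: False}


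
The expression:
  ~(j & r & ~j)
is always true.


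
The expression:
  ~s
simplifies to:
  ~s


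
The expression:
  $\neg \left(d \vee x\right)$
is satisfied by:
  {x: False, d: False}


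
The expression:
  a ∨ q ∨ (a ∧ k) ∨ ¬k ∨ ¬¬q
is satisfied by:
  {a: True, q: True, k: False}
  {a: True, k: False, q: False}
  {q: True, k: False, a: False}
  {q: False, k: False, a: False}
  {a: True, q: True, k: True}
  {a: True, k: True, q: False}
  {q: True, k: True, a: False}


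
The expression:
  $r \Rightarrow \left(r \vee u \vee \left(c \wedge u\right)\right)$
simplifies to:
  $\text{True}$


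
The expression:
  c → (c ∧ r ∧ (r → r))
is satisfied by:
  {r: True, c: False}
  {c: False, r: False}
  {c: True, r: True}


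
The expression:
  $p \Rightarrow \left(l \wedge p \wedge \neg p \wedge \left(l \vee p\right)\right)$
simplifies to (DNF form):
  $\neg p$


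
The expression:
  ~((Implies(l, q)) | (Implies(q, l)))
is never true.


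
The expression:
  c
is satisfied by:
  {c: True}


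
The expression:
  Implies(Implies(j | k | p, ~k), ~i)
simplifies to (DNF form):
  k | ~i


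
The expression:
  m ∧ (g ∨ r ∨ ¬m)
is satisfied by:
  {m: True, r: True, g: True}
  {m: True, r: True, g: False}
  {m: True, g: True, r: False}


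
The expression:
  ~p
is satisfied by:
  {p: False}


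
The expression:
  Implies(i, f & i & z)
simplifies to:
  ~i | (f & z)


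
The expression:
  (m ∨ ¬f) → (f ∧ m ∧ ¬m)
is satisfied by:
  {f: True, m: False}


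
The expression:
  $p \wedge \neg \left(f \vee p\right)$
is never true.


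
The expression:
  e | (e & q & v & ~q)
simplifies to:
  e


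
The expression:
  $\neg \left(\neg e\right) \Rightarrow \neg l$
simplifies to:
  $\neg e \vee \neg l$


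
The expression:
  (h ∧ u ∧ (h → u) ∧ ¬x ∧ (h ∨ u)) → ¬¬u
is always true.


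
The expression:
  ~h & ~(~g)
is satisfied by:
  {g: True, h: False}


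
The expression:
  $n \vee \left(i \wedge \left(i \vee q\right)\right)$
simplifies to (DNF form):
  $i \vee n$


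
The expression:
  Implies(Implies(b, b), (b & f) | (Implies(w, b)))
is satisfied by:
  {b: True, w: False}
  {w: False, b: False}
  {w: True, b: True}


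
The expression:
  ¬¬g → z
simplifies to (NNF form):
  z ∨ ¬g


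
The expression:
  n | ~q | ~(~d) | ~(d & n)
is always true.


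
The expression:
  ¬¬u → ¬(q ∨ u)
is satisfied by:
  {u: False}


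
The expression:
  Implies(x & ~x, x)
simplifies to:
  True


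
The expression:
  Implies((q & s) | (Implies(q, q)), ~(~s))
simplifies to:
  s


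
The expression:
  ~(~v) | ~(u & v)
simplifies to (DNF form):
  True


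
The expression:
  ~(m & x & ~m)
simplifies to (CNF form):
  True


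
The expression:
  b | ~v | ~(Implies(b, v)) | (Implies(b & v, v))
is always true.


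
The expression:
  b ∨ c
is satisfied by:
  {b: True, c: True}
  {b: True, c: False}
  {c: True, b: False}


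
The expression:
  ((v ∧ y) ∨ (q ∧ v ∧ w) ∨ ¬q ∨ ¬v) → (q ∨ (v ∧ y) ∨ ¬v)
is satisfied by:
  {y: True, q: True, v: False}
  {y: True, v: False, q: False}
  {q: True, v: False, y: False}
  {q: False, v: False, y: False}
  {y: True, q: True, v: True}
  {y: True, v: True, q: False}
  {q: True, v: True, y: False}


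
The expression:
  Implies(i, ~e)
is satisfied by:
  {e: False, i: False}
  {i: True, e: False}
  {e: True, i: False}


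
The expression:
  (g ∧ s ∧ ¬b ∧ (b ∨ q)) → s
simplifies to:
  True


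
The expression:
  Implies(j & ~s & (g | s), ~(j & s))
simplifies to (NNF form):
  True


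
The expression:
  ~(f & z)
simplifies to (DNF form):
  ~f | ~z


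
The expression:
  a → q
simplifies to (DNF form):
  q ∨ ¬a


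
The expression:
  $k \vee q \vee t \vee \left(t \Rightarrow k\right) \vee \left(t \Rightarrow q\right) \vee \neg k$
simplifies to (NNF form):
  $\text{True}$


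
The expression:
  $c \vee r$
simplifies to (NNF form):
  $c \vee r$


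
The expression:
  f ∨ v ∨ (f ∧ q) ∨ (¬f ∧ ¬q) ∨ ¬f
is always true.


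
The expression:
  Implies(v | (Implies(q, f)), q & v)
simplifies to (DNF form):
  (q & v) | (q & ~f)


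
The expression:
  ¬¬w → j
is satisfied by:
  {j: True, w: False}
  {w: False, j: False}
  {w: True, j: True}


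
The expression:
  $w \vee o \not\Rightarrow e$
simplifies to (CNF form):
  $\left(o \vee w\right) \wedge \left(w \vee \neg e\right)$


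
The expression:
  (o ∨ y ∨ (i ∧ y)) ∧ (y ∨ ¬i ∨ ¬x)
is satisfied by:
  {y: True, o: True, i: False, x: False}
  {y: True, x: True, o: True, i: False}
  {y: True, o: True, i: True, x: False}
  {y: True, x: True, o: True, i: True}
  {y: True, i: False, o: False, x: False}
  {y: True, x: True, i: False, o: False}
  {y: True, i: True, o: False, x: False}
  {y: True, x: True, i: True, o: False}
  {o: True, x: False, i: False, y: False}
  {x: True, o: True, i: False, y: False}
  {o: True, i: True, x: False, y: False}


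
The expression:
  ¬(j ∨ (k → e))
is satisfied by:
  {k: True, e: False, j: False}


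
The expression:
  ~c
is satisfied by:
  {c: False}


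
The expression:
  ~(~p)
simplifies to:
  p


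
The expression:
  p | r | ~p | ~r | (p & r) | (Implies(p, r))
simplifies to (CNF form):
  True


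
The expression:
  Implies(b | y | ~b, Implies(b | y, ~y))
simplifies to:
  ~y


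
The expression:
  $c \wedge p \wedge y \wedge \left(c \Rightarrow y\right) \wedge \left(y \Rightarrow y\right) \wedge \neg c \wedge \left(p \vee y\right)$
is never true.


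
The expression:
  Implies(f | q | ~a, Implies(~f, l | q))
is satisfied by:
  {a: True, q: True, l: True, f: True}
  {a: True, q: True, l: True, f: False}
  {a: True, q: True, f: True, l: False}
  {a: True, q: True, f: False, l: False}
  {a: True, l: True, f: True, q: False}
  {a: True, l: True, f: False, q: False}
  {a: True, l: False, f: True, q: False}
  {a: True, l: False, f: False, q: False}
  {q: True, l: True, f: True, a: False}
  {q: True, l: True, f: False, a: False}
  {q: True, f: True, l: False, a: False}
  {q: True, f: False, l: False, a: False}
  {l: True, f: True, q: False, a: False}
  {l: True, q: False, f: False, a: False}
  {f: True, q: False, l: False, a: False}


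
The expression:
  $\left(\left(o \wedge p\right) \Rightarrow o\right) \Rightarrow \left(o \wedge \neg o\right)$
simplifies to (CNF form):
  $\text{False}$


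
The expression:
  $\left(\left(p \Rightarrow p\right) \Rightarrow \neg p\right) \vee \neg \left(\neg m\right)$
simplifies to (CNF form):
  $m \vee \neg p$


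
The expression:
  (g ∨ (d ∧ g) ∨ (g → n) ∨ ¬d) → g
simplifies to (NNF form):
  g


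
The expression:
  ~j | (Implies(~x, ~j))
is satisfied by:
  {x: True, j: False}
  {j: False, x: False}
  {j: True, x: True}


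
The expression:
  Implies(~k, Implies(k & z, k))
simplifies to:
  True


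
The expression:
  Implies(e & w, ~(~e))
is always true.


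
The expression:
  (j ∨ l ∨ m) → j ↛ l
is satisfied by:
  {j: True, l: False, m: False}
  {j: False, l: False, m: False}
  {m: True, j: True, l: False}


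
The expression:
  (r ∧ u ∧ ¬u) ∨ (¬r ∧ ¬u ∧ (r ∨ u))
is never true.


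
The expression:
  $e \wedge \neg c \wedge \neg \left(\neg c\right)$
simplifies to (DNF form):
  $\text{False}$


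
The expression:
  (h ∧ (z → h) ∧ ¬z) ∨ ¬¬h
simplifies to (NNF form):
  h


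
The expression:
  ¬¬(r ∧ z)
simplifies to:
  r ∧ z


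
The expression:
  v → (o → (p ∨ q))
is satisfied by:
  {p: True, q: True, v: False, o: False}
  {p: True, v: False, o: False, q: False}
  {q: True, v: False, o: False, p: False}
  {q: False, v: False, o: False, p: False}
  {p: True, o: True, q: True, v: False}
  {p: True, o: True, q: False, v: False}
  {o: True, q: True, p: False, v: False}
  {o: True, p: False, v: False, q: False}
  {q: True, p: True, v: True, o: False}
  {p: True, v: True, q: False, o: False}
  {q: True, v: True, p: False, o: False}
  {v: True, p: False, o: False, q: False}
  {p: True, o: True, v: True, q: True}
  {p: True, o: True, v: True, q: False}
  {o: True, v: True, q: True, p: False}


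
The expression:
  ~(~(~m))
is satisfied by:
  {m: False}


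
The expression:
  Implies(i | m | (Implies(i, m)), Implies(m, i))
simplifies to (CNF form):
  i | ~m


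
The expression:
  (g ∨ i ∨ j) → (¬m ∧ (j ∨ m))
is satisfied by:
  {j: True, g: False, m: False, i: False}
  {i: True, j: True, g: False, m: False}
  {j: True, g: True, m: False, i: False}
  {i: True, j: True, g: True, m: False}
  {i: False, g: False, m: False, j: False}
  {m: True, i: False, g: False, j: False}


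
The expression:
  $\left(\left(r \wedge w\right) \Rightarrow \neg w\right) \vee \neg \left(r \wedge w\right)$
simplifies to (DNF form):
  $\neg r \vee \neg w$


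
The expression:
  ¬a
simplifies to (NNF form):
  ¬a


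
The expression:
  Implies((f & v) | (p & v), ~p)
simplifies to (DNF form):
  ~p | ~v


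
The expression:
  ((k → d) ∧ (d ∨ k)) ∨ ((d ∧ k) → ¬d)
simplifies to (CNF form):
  True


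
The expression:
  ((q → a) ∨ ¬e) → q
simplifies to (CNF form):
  q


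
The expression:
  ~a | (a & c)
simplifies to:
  c | ~a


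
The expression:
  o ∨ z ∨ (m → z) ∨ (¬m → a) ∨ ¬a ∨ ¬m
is always true.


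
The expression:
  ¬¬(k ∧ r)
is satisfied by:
  {r: True, k: True}


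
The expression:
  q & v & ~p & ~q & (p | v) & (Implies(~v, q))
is never true.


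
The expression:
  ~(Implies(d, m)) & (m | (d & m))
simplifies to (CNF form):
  False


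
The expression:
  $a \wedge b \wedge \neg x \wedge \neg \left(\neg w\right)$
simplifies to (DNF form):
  $a \wedge b \wedge w \wedge \neg x$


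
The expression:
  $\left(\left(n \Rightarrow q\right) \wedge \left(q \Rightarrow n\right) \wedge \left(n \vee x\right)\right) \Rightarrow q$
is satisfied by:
  {n: True, q: True, x: False}
  {n: True, q: False, x: False}
  {q: True, n: False, x: False}
  {n: False, q: False, x: False}
  {n: True, x: True, q: True}
  {n: True, x: True, q: False}
  {x: True, q: True, n: False}


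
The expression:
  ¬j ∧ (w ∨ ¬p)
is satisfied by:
  {w: True, p: False, j: False}
  {p: False, j: False, w: False}
  {w: True, p: True, j: False}


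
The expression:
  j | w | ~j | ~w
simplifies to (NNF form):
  True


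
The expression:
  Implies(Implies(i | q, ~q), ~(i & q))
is always true.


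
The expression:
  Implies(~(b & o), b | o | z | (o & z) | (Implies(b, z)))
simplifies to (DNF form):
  True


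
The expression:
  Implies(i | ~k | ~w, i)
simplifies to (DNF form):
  i | (k & w)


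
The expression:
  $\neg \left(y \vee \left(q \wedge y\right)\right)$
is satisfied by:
  {y: False}


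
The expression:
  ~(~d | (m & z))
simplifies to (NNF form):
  d & (~m | ~z)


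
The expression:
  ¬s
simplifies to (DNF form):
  ¬s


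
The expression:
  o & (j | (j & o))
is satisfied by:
  {j: True, o: True}


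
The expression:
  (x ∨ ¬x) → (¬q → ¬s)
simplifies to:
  q ∨ ¬s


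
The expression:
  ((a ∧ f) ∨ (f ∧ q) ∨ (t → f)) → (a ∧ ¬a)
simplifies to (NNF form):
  t ∧ ¬f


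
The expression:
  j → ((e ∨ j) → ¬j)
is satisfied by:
  {j: False}


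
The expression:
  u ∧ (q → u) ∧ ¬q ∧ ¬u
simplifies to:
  False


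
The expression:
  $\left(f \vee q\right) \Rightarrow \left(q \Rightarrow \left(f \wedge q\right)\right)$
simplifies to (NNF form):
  $f \vee \neg q$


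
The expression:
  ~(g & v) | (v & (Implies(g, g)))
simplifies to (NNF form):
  True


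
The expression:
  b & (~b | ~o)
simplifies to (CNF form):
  b & ~o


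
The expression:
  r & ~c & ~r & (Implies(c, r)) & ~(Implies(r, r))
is never true.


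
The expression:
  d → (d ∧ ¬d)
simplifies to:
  ¬d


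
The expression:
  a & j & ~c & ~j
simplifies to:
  False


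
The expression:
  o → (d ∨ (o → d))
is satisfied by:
  {d: True, o: False}
  {o: False, d: False}
  {o: True, d: True}


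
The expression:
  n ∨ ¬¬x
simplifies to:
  n ∨ x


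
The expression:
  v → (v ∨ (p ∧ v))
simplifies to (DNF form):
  True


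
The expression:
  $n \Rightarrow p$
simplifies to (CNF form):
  $p \vee \neg n$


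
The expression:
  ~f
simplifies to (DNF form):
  ~f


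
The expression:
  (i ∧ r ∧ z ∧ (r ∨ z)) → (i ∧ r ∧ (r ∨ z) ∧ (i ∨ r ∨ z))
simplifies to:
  True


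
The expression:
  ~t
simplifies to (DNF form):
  ~t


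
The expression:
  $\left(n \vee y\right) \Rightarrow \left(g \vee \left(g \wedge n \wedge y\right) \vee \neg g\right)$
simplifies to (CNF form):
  $\text{True}$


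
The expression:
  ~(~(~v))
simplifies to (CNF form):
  ~v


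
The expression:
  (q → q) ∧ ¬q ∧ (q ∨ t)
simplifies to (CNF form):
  t ∧ ¬q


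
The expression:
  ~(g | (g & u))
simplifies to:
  ~g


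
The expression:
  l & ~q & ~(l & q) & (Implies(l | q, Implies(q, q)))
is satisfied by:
  {l: True, q: False}


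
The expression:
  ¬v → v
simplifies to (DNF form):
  v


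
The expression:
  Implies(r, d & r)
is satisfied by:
  {d: True, r: False}
  {r: False, d: False}
  {r: True, d: True}


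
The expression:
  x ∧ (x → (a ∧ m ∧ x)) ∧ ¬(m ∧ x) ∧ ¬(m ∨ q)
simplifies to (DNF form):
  False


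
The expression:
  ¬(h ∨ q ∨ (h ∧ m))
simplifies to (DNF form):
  ¬h ∧ ¬q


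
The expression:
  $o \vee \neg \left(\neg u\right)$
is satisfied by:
  {o: True, u: True}
  {o: True, u: False}
  {u: True, o: False}


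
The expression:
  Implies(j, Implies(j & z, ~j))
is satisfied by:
  {z: False, j: False}
  {j: True, z: False}
  {z: True, j: False}


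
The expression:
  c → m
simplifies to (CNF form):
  m ∨ ¬c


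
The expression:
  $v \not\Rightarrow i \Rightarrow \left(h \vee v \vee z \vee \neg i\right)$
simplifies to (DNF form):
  $\text{True}$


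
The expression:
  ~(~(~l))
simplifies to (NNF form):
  ~l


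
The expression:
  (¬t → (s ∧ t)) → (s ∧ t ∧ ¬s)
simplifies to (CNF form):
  ¬t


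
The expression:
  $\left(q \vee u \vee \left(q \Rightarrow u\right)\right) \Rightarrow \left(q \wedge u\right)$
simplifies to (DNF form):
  $q \wedge u$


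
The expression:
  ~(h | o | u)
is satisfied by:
  {u: False, o: False, h: False}


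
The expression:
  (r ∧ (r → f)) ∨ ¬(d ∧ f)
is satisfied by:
  {r: True, d: False, f: False}
  {d: False, f: False, r: False}
  {f: True, r: True, d: False}
  {f: True, d: False, r: False}
  {r: True, d: True, f: False}
  {d: True, r: False, f: False}
  {f: True, d: True, r: True}


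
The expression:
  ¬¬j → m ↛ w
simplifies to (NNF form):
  (m ∧ ¬w) ∨ ¬j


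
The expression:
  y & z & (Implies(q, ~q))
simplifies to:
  y & z & ~q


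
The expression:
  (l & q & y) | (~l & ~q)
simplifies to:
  (l | ~q) & (q | ~l) & (y | ~q)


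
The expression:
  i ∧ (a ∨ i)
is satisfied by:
  {i: True}


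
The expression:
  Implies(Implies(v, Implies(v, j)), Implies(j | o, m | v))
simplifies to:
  m | v | (~j & ~o)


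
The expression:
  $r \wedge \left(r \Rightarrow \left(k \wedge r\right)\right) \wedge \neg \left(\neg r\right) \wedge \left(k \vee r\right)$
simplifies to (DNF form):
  $k \wedge r$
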